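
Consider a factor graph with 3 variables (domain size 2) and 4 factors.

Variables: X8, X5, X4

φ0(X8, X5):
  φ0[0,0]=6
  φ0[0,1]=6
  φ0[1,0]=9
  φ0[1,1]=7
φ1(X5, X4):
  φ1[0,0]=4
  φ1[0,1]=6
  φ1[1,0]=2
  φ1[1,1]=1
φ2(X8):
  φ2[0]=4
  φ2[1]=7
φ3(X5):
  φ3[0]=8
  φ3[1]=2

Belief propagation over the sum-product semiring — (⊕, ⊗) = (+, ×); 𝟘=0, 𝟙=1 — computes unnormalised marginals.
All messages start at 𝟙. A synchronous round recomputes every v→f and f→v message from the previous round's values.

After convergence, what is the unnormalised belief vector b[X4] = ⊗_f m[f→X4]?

b[X4] = [3076, 4322]

init: all messages = 𝟙 over 2 values
r1 m[φ0→X8] = [12, 16]
r1 m[φ0→X5] = [15, 13]
r1 m[φ1→X5] = [10, 3]
r1 m[φ1→X4] = [6, 7]
r1 m[φ2→X8] = [4, 7]
r1 m[φ3→X5] = [8, 2]
r1 m[X8→φ0] = [1, 1]
r1 m[X8→φ2] = [1, 1]
r1 m[X5→φ0] = [1, 1]
r1 m[X5→φ1] = [1, 1]
r1 m[X5→φ3] = [1, 1]
r1 m[X4→φ1] = [1, 1]
r2 m[φ0→X8] = [12, 16]
r2 m[φ0→X5] = [15, 13]
r2 m[φ1→X5] = [10, 3]
r2 m[φ1→X4] = [6, 7]
r2 m[φ2→X8] = [4, 7]
r2 m[φ3→X5] = [8, 2]
r2 m[X8→φ0] = [4, 7]
r2 m[X8→φ2] = [12, 16]
r2 m[X5→φ0] = [80, 6]
r2 m[X5→φ1] = [120, 26]
r2 m[X5→φ3] = [150, 39]
r2 m[X4→φ1] = [1, 1]
r3 m[φ0→X8] = [516, 762]
r3 m[φ0→X5] = [87, 73]
r3 m[φ1→X5] = [10, 3]
r3 m[φ1→X4] = [532, 746]
r3 m[φ2→X8] = [4, 7]
r3 m[φ3→X5] = [8, 2]
r3 m[X8→φ0] = [4, 7]
r3 m[X8→φ2] = [12, 16]
r3 m[X5→φ0] = [80, 6]
r3 m[X5→φ1] = [120, 26]
r3 m[X5→φ3] = [150, 39]
r3 m[X4→φ1] = [1, 1]
r4 m[φ0→X8] = [516, 762]
r4 m[φ0→X5] = [87, 73]
r4 m[φ1→X5] = [10, 3]
r4 m[φ1→X4] = [532, 746]
r4 m[φ2→X8] = [4, 7]
r4 m[φ3→X5] = [8, 2]
r4 m[X8→φ0] = [4, 7]
r4 m[X8→φ2] = [516, 762]
r4 m[X5→φ0] = [80, 6]
r4 m[X5→φ1] = [696, 146]
r4 m[X5→φ3] = [870, 219]
r4 m[X4→φ1] = [1, 1]
r5 m[φ0→X8] = [516, 762]
r5 m[φ0→X5] = [87, 73]
r5 m[φ1→X5] = [10, 3]
r5 m[φ1→X4] = [3076, 4322]
r5 m[φ2→X8] = [4, 7]
r5 m[φ3→X5] = [8, 2]
r5 m[X8→φ0] = [4, 7]
r5 m[X8→φ2] = [516, 762]
r5 m[X5→φ0] = [80, 6]
r5 m[X5→φ1] = [696, 146]
r5 m[X5→φ3] = [870, 219]
r5 m[X4→φ1] = [1, 1]
r6 m[φ0→X8] = [516, 762]
r6 m[φ0→X5] = [87, 73]
r6 m[φ1→X5] = [10, 3]
r6 m[φ1→X4] = [3076, 4322]
r6 m[φ2→X8] = [4, 7]
r6 m[φ3→X5] = [8, 2]
r6 m[X8→φ0] = [4, 7]
r6 m[X8→φ2] = [516, 762]
r6 m[X5→φ0] = [80, 6]
r6 m[X5→φ1] = [696, 146]
r6 m[X5→φ3] = [870, 219]
r6 m[X4→φ1] = [1, 1]
fixed point reached at round 6
b[X4] = ⊗ incoming = [3076, 4322]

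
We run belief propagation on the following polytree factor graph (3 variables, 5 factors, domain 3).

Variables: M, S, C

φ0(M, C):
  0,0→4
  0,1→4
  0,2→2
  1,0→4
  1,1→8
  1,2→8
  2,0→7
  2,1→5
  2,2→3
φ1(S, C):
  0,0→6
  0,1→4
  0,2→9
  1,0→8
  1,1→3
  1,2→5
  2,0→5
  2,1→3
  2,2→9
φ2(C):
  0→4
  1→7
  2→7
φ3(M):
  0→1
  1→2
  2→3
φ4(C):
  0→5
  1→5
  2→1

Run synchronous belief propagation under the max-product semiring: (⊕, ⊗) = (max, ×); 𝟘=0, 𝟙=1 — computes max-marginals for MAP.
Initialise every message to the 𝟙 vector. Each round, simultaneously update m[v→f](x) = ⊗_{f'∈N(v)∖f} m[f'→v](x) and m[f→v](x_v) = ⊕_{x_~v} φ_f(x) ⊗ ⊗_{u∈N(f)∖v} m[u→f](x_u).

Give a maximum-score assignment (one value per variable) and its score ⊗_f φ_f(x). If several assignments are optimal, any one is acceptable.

assignment: (M=2, S=1, C=0); score = 3360

init: all messages = 𝟙 over 3 values
r1 m[φ0→M] = [4, 8, 7]
r1 m[φ0→C] = [7, 8, 8]
r1 m[φ1→S] = [9, 8, 9]
r1 m[φ1→C] = [8, 4, 9]
r1 m[φ2→C] = [4, 7, 7]
r1 m[φ3→M] = [1, 2, 3]
r1 m[φ4→C] = [5, 5, 1]
r1 m[M→φ0] = [1, 1, 1]
r1 m[M→φ3] = [1, 1, 1]
r1 m[S→φ1] = [1, 1, 1]
r1 m[C→φ0] = [1, 1, 1]
r1 m[C→φ1] = [1, 1, 1]
r1 m[C→φ2] = [1, 1, 1]
r1 m[C→φ4] = [1, 1, 1]
r2 m[φ0→M] = [4, 8, 7]
r2 m[φ0→C] = [7, 8, 8]
r2 m[φ1→S] = [9, 8, 9]
r2 m[φ1→C] = [8, 4, 9]
r2 m[φ2→C] = [4, 7, 7]
r2 m[φ3→M] = [1, 2, 3]
r2 m[φ4→C] = [5, 5, 1]
r2 m[M→φ0] = [1, 2, 3]
r2 m[M→φ3] = [4, 8, 7]
r2 m[S→φ1] = [1, 1, 1]
r2 m[C→φ0] = [160, 140, 63]
r2 m[C→φ1] = [140, 280, 56]
r2 m[C→φ2] = [280, 160, 72]
r2 m[C→φ4] = [224, 224, 504]
r3 m[φ0→M] = [640, 1120, 1120]
r3 m[φ0→C] = [21, 16, 16]
r3 m[φ1→S] = [1120, 1120, 840]
r3 m[φ1→C] = [8, 4, 9]
r3 m[φ2→C] = [4, 7, 7]
r3 m[φ3→M] = [1, 2, 3]
r3 m[φ4→C] = [5, 5, 1]
r3 m[M→φ0] = [1, 2, 3]
r3 m[M→φ3] = [4, 8, 7]
r3 m[S→φ1] = [1, 1, 1]
r3 m[C→φ0] = [160, 140, 63]
r3 m[C→φ1] = [140, 280, 56]
r3 m[C→φ2] = [280, 160, 72]
r3 m[C→φ4] = [224, 224, 504]
r4 m[φ0→M] = [640, 1120, 1120]
r4 m[φ0→C] = [21, 16, 16]
r4 m[φ1→S] = [1120, 1120, 840]
r4 m[φ1→C] = [8, 4, 9]
r4 m[φ2→C] = [4, 7, 7]
r4 m[φ3→M] = [1, 2, 3]
r4 m[φ4→C] = [5, 5, 1]
r4 m[M→φ0] = [1, 2, 3]
r4 m[M→φ3] = [640, 1120, 1120]
r4 m[S→φ1] = [1, 1, 1]
r4 m[C→φ0] = [160, 140, 63]
r4 m[C→φ1] = [420, 560, 112]
r4 m[C→φ2] = [840, 320, 144]
r4 m[C→φ4] = [672, 448, 1008]
r5 m[φ0→M] = [640, 1120, 1120]
r5 m[φ0→C] = [21, 16, 16]
r5 m[φ1→S] = [2520, 3360, 2100]
r5 m[φ1→C] = [8, 4, 9]
r5 m[φ2→C] = [4, 7, 7]
r5 m[φ3→M] = [1, 2, 3]
r5 m[φ4→C] = [5, 5, 1]
r5 m[M→φ0] = [1, 2, 3]
r5 m[M→φ3] = [640, 1120, 1120]
r5 m[S→φ1] = [1, 1, 1]
r5 m[C→φ0] = [160, 140, 63]
r5 m[C→φ1] = [420, 560, 112]
r5 m[C→φ2] = [840, 320, 144]
r5 m[C→φ4] = [672, 448, 1008]
r6 m[φ0→M] = [640, 1120, 1120]
r6 m[φ0→C] = [21, 16, 16]
r6 m[φ1→S] = [2520, 3360, 2100]
r6 m[φ1→C] = [8, 4, 9]
r6 m[φ2→C] = [4, 7, 7]
r6 m[φ3→M] = [1, 2, 3]
r6 m[φ4→C] = [5, 5, 1]
r6 m[M→φ0] = [1, 2, 3]
r6 m[M→φ3] = [640, 1120, 1120]
r6 m[S→φ1] = [1, 1, 1]
r6 m[C→φ0] = [160, 140, 63]
r6 m[C→φ1] = [420, 560, 112]
r6 m[C→φ2] = [840, 320, 144]
r6 m[C→φ4] = [672, 448, 1008]
fixed point reached at round 6
traceback from M: (M=2, S=1, C=0), score=3360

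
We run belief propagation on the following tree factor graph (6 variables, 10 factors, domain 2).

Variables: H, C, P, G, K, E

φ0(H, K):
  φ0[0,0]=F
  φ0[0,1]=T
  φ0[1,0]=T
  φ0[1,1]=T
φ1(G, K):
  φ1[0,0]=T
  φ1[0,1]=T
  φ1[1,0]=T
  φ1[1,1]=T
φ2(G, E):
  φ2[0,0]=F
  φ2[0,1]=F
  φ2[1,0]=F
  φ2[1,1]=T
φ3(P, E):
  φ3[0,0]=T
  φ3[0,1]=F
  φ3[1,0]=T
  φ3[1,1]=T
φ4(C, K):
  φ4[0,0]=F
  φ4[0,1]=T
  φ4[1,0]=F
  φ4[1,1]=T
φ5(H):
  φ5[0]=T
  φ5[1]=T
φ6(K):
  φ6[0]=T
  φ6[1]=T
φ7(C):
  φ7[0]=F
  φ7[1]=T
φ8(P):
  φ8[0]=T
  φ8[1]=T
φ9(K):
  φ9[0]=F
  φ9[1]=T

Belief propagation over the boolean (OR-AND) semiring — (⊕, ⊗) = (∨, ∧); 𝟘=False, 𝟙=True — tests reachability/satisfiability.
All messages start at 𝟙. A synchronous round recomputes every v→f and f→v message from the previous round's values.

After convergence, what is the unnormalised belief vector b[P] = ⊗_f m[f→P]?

init: all messages = 𝟙 over 2 values
r1 m[φ0→H] = [T, T]
r1 m[φ0→K] = [T, T]
r1 m[φ1→G] = [T, T]
r1 m[φ1→K] = [T, T]
r1 m[φ2→G] = [F, T]
r1 m[φ2→E] = [F, T]
r1 m[φ3→P] = [T, T]
r1 m[φ3→E] = [T, T]
r1 m[φ4→C] = [T, T]
r1 m[φ4→K] = [F, T]
r1 m[φ5→H] = [T, T]
r1 m[φ6→K] = [T, T]
r1 m[φ7→C] = [F, T]
r1 m[φ8→P] = [T, T]
r1 m[φ9→K] = [F, T]
r1 m[H→φ0] = [T, T]
r1 m[H→φ5] = [T, T]
r1 m[C→φ4] = [T, T]
r1 m[C→φ7] = [T, T]
r1 m[P→φ3] = [T, T]
r1 m[P→φ8] = [T, T]
r1 m[G→φ1] = [T, T]
r1 m[G→φ2] = [T, T]
r1 m[K→φ0] = [T, T]
r1 m[K→φ1] = [T, T]
r1 m[K→φ4] = [T, T]
r1 m[K→φ6] = [T, T]
r1 m[K→φ9] = [T, T]
r1 m[E→φ2] = [T, T]
r1 m[E→φ3] = [T, T]
r2 m[φ0→H] = [T, T]
r2 m[φ0→K] = [T, T]
r2 m[φ1→G] = [T, T]
r2 m[φ1→K] = [T, T]
r2 m[φ2→G] = [F, T]
r2 m[φ2→E] = [F, T]
r2 m[φ3→P] = [T, T]
r2 m[φ3→E] = [T, T]
r2 m[φ4→C] = [T, T]
r2 m[φ4→K] = [F, T]
r2 m[φ5→H] = [T, T]
r2 m[φ6→K] = [T, T]
r2 m[φ7→C] = [F, T]
r2 m[φ8→P] = [T, T]
r2 m[φ9→K] = [F, T]
r2 m[H→φ0] = [T, T]
r2 m[H→φ5] = [T, T]
r2 m[C→φ4] = [F, T]
r2 m[C→φ7] = [T, T]
r2 m[P→φ3] = [T, T]
r2 m[P→φ8] = [T, T]
r2 m[G→φ1] = [F, T]
r2 m[G→φ2] = [T, T]
r2 m[K→φ0] = [F, T]
r2 m[K→φ1] = [F, T]
r2 m[K→φ4] = [F, T]
r2 m[K→φ6] = [F, T]
r2 m[K→φ9] = [F, T]
r2 m[E→φ2] = [T, T]
r2 m[E→φ3] = [F, T]
r3 m[φ0→H] = [T, T]
r3 m[φ0→K] = [T, T]
r3 m[φ1→G] = [T, T]
r3 m[φ1→K] = [T, T]
r3 m[φ2→G] = [F, T]
r3 m[φ2→E] = [F, T]
r3 m[φ3→P] = [F, T]
r3 m[φ3→E] = [T, T]
r3 m[φ4→C] = [T, T]
r3 m[φ4→K] = [F, T]
r3 m[φ5→H] = [T, T]
r3 m[φ6→K] = [T, T]
r3 m[φ7→C] = [F, T]
r3 m[φ8→P] = [T, T]
r3 m[φ9→K] = [F, T]
r3 m[H→φ0] = [T, T]
r3 m[H→φ5] = [T, T]
r3 m[C→φ4] = [F, T]
r3 m[C→φ7] = [T, T]
r3 m[P→φ3] = [T, T]
r3 m[P→φ8] = [T, T]
r3 m[G→φ1] = [F, T]
r3 m[G→φ2] = [T, T]
r3 m[K→φ0] = [F, T]
r3 m[K→φ1] = [F, T]
r3 m[K→φ4] = [F, T]
r3 m[K→φ6] = [F, T]
r3 m[K→φ9] = [F, T]
r3 m[E→φ2] = [T, T]
r3 m[E→φ3] = [F, T]
r4 m[φ0→H] = [T, T]
r4 m[φ0→K] = [T, T]
r4 m[φ1→G] = [T, T]
r4 m[φ1→K] = [T, T]
r4 m[φ2→G] = [F, T]
r4 m[φ2→E] = [F, T]
r4 m[φ3→P] = [F, T]
r4 m[φ3→E] = [T, T]
r4 m[φ4→C] = [T, T]
r4 m[φ4→K] = [F, T]
r4 m[φ5→H] = [T, T]
r4 m[φ6→K] = [T, T]
r4 m[φ7→C] = [F, T]
r4 m[φ8→P] = [T, T]
r4 m[φ9→K] = [F, T]
r4 m[H→φ0] = [T, T]
r4 m[H→φ5] = [T, T]
r4 m[C→φ4] = [F, T]
r4 m[C→φ7] = [T, T]
r4 m[P→φ3] = [T, T]
r4 m[P→φ8] = [F, T]
r4 m[G→φ1] = [F, T]
r4 m[G→φ2] = [T, T]
r4 m[K→φ0] = [F, T]
r4 m[K→φ1] = [F, T]
r4 m[K→φ4] = [F, T]
r4 m[K→φ6] = [F, T]
r4 m[K→φ9] = [F, T]
r4 m[E→φ2] = [T, T]
r4 m[E→φ3] = [F, T]
r5 m[φ0→H] = [T, T]
r5 m[φ0→K] = [T, T]
r5 m[φ1→G] = [T, T]
r5 m[φ1→K] = [T, T]
r5 m[φ2→G] = [F, T]
r5 m[φ2→E] = [F, T]
r5 m[φ3→P] = [F, T]
r5 m[φ3→E] = [T, T]
r5 m[φ4→C] = [T, T]
r5 m[φ4→K] = [F, T]
r5 m[φ5→H] = [T, T]
r5 m[φ6→K] = [T, T]
r5 m[φ7→C] = [F, T]
r5 m[φ8→P] = [T, T]
r5 m[φ9→K] = [F, T]
r5 m[H→φ0] = [T, T]
r5 m[H→φ5] = [T, T]
r5 m[C→φ4] = [F, T]
r5 m[C→φ7] = [T, T]
r5 m[P→φ3] = [T, T]
r5 m[P→φ8] = [F, T]
r5 m[G→φ1] = [F, T]
r5 m[G→φ2] = [T, T]
r5 m[K→φ0] = [F, T]
r5 m[K→φ1] = [F, T]
r5 m[K→φ4] = [F, T]
r5 m[K→φ6] = [F, T]
r5 m[K→φ9] = [F, T]
r5 m[E→φ2] = [T, T]
r5 m[E→φ3] = [F, T]
fixed point reached at round 5
b[P] = ⊗ incoming = [F, T]

b[P] = [F, T]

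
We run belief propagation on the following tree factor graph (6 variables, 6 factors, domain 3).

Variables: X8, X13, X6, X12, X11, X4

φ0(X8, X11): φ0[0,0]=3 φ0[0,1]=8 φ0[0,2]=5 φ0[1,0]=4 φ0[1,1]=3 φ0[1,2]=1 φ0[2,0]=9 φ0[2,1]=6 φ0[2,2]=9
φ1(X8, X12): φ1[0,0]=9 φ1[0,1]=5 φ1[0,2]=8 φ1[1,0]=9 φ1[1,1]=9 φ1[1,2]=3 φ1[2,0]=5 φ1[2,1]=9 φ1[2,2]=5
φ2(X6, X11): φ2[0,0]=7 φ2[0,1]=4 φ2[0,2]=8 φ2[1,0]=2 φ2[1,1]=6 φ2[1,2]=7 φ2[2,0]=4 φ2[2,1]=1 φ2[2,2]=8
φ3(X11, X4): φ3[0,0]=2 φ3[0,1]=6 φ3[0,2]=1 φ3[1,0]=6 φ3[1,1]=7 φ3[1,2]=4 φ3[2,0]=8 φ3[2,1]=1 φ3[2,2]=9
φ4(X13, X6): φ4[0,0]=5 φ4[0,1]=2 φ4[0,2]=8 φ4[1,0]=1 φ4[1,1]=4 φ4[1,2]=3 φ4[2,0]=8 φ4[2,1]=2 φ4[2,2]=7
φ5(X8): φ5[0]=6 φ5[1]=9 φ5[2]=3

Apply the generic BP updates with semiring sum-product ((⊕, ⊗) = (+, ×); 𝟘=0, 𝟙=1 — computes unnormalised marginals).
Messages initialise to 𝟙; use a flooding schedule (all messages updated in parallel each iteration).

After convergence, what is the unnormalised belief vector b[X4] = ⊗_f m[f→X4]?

init: all messages = 𝟙 over 3 values
r1 m[φ0→X8] = [16, 8, 24]
r1 m[φ0→X11] = [16, 17, 15]
r1 m[φ1→X8] = [22, 21, 19]
r1 m[φ1→X12] = [23, 23, 16]
r1 m[φ2→X6] = [19, 15, 13]
r1 m[φ2→X11] = [13, 11, 23]
r1 m[φ3→X11] = [9, 17, 18]
r1 m[φ3→X4] = [16, 14, 14]
r1 m[φ4→X13] = [15, 8, 17]
r1 m[φ4→X6] = [14, 8, 18]
r1 m[φ5→X8] = [6, 9, 3]
r1 m[X8→φ0] = [1, 1, 1]
r1 m[X8→φ1] = [1, 1, 1]
r1 m[X8→φ5] = [1, 1, 1]
r1 m[X13→φ4] = [1, 1, 1]
r1 m[X6→φ2] = [1, 1, 1]
r1 m[X6→φ4] = [1, 1, 1]
r1 m[X12→φ1] = [1, 1, 1]
r1 m[X11→φ0] = [1, 1, 1]
r1 m[X11→φ2] = [1, 1, 1]
r1 m[X11→φ3] = [1, 1, 1]
r1 m[X4→φ3] = [1, 1, 1]
r2 m[φ0→X8] = [16, 8, 24]
r2 m[φ0→X11] = [16, 17, 15]
r2 m[φ1→X8] = [22, 21, 19]
r2 m[φ1→X12] = [23, 23, 16]
r2 m[φ2→X6] = [19, 15, 13]
r2 m[φ2→X11] = [13, 11, 23]
r2 m[φ3→X11] = [9, 17, 18]
r2 m[φ3→X4] = [16, 14, 14]
r2 m[φ4→X13] = [15, 8, 17]
r2 m[φ4→X6] = [14, 8, 18]
r2 m[φ5→X8] = [6, 9, 3]
r2 m[X8→φ0] = [132, 189, 57]
r2 m[X8→φ1] = [96, 72, 72]
r2 m[X8→φ5] = [352, 168, 456]
r2 m[X13→φ4] = [1, 1, 1]
r2 m[X6→φ2] = [14, 8, 18]
r2 m[X6→φ4] = [19, 15, 13]
r2 m[X12→φ1] = [1, 1, 1]
r2 m[X11→φ0] = [117, 187, 414]
r2 m[X11→φ2] = [144, 289, 270]
r2 m[X11→φ3] = [208, 187, 345]
r2 m[X4→φ3] = [1, 1, 1]
r3 m[φ0→X8] = [3917, 1443, 5901]
r3 m[φ0→X11] = [1665, 1965, 1362]
r3 m[φ1→X8] = [22, 21, 19]
r3 m[φ1→X12] = [1872, 1776, 1344]
r3 m[φ2→X6] = [4324, 3912, 3025]
r3 m[φ2→X11] = [186, 122, 312]
r3 m[φ3→X11] = [9, 17, 18]
r3 m[φ3→X4] = [4298, 2902, 4061]
r3 m[φ4→X13] = [229, 118, 273]
r3 m[φ4→X6] = [14, 8, 18]
r3 m[φ5→X8] = [6, 9, 3]
r3 m[X8→φ0] = [132, 189, 57]
r3 m[X8→φ1] = [96, 72, 72]
r3 m[X8→φ5] = [352, 168, 456]
r3 m[X13→φ4] = [1, 1, 1]
r3 m[X6→φ2] = [14, 8, 18]
r3 m[X6→φ4] = [19, 15, 13]
r3 m[X12→φ1] = [1, 1, 1]
r3 m[X11→φ0] = [117, 187, 414]
r3 m[X11→φ2] = [144, 289, 270]
r3 m[X11→φ3] = [208, 187, 345]
r3 m[X4→φ3] = [1, 1, 1]
r4 m[φ0→X8] = [3917, 1443, 5901]
r4 m[φ0→X11] = [1665, 1965, 1362]
r4 m[φ1→X8] = [22, 21, 19]
r4 m[φ1→X12] = [1872, 1776, 1344]
r4 m[φ2→X6] = [4324, 3912, 3025]
r4 m[φ2→X11] = [186, 122, 312]
r4 m[φ3→X11] = [9, 17, 18]
r4 m[φ3→X4] = [4298, 2902, 4061]
r4 m[φ4→X13] = [229, 118, 273]
r4 m[φ4→X6] = [14, 8, 18]
r4 m[φ5→X8] = [6, 9, 3]
r4 m[X8→φ0] = [132, 189, 57]
r4 m[X8→φ1] = [23502, 12987, 17703]
r4 m[X8→φ5] = [86174, 30303, 112119]
r4 m[X13→φ4] = [1, 1, 1]
r4 m[X6→φ2] = [14, 8, 18]
r4 m[X6→φ4] = [4324, 3912, 3025]
r4 m[X12→φ1] = [1, 1, 1]
r4 m[X11→φ0] = [1674, 2074, 5616]
r4 m[X11→φ2] = [14985, 33405, 24516]
r4 m[X11→φ3] = [309690, 239730, 424944]
r4 m[X4→φ3] = [1, 1, 1]
r5 m[φ0→X8] = [49694, 18534, 78054]
r5 m[φ0→X11] = [1665, 1965, 1362]
r5 m[φ1→X8] = [22, 21, 19]
r5 m[φ1→X12] = [416916, 393720, 315492]
r5 m[φ2→X6] = [434643, 402012, 289473]
r5 m[φ2→X11] = [186, 122, 312]
r5 m[φ3→X11] = [9, 17, 18]
r5 m[φ3→X4] = [5457312, 3961194, 5093106]
r5 m[φ4→X13] = [53644, 29047, 63591]
r5 m[φ4→X6] = [14, 8, 18]
r5 m[φ5→X8] = [6, 9, 3]
r5 m[X8→φ0] = [132, 189, 57]
r5 m[X8→φ1] = [23502, 12987, 17703]
r5 m[X8→φ5] = [86174, 30303, 112119]
r5 m[X13→φ4] = [1, 1, 1]
r5 m[X6→φ2] = [14, 8, 18]
r5 m[X6→φ4] = [4324, 3912, 3025]
r5 m[X12→φ1] = [1, 1, 1]
r5 m[X11→φ0] = [1674, 2074, 5616]
r5 m[X11→φ2] = [14985, 33405, 24516]
r5 m[X11→φ3] = [309690, 239730, 424944]
r5 m[X4→φ3] = [1, 1, 1]
r6 m[φ0→X8] = [49694, 18534, 78054]
r6 m[φ0→X11] = [1665, 1965, 1362]
r6 m[φ1→X8] = [22, 21, 19]
r6 m[φ1→X12] = [416916, 393720, 315492]
r6 m[φ2→X6] = [434643, 402012, 289473]
r6 m[φ2→X11] = [186, 122, 312]
r6 m[φ3→X11] = [9, 17, 18]
r6 m[φ3→X4] = [5457312, 3961194, 5093106]
r6 m[φ4→X13] = [53644, 29047, 63591]
r6 m[φ4→X6] = [14, 8, 18]
r6 m[φ5→X8] = [6, 9, 3]
r6 m[X8→φ0] = [132, 189, 57]
r6 m[X8→φ1] = [298164, 166806, 234162]
r6 m[X8→φ5] = [1093268, 389214, 1483026]
r6 m[X13→φ4] = [1, 1, 1]
r6 m[X6→φ2] = [14, 8, 18]
r6 m[X6→φ4] = [434643, 402012, 289473]
r6 m[X12→φ1] = [1, 1, 1]
r6 m[X11→φ0] = [1674, 2074, 5616]
r6 m[X11→φ2] = [14985, 33405, 24516]
r6 m[X11→φ3] = [309690, 239730, 424944]
r6 m[X4→φ3] = [1, 1, 1]
r7 m[φ0→X8] = [49694, 18534, 78054]
r7 m[φ0→X11] = [1665, 1965, 1362]
r7 m[φ1→X8] = [22, 21, 19]
r7 m[φ1→X12] = [5355540, 5099532, 4056540]
r7 m[φ2→X6] = [434643, 402012, 289473]
r7 m[φ2→X11] = [186, 122, 312]
r7 m[φ3→X11] = [9, 17, 18]
r7 m[φ3→X4] = [5457312, 3961194, 5093106]
r7 m[φ4→X13] = [5293023, 2911110, 6307479]
r7 m[φ4→X6] = [14, 8, 18]
r7 m[φ5→X8] = [6, 9, 3]
r7 m[X8→φ0] = [132, 189, 57]
r7 m[X8→φ1] = [298164, 166806, 234162]
r7 m[X8→φ5] = [1093268, 389214, 1483026]
r7 m[X13→φ4] = [1, 1, 1]
r7 m[X6→φ2] = [14, 8, 18]
r7 m[X6→φ4] = [434643, 402012, 289473]
r7 m[X12→φ1] = [1, 1, 1]
r7 m[X11→φ0] = [1674, 2074, 5616]
r7 m[X11→φ2] = [14985, 33405, 24516]
r7 m[X11→φ3] = [309690, 239730, 424944]
r7 m[X4→φ3] = [1, 1, 1]
r8 m[φ0→X8] = [49694, 18534, 78054]
r8 m[φ0→X11] = [1665, 1965, 1362]
r8 m[φ1→X8] = [22, 21, 19]
r8 m[φ1→X12] = [5355540, 5099532, 4056540]
r8 m[φ2→X6] = [434643, 402012, 289473]
r8 m[φ2→X11] = [186, 122, 312]
r8 m[φ3→X11] = [9, 17, 18]
r8 m[φ3→X4] = [5457312, 3961194, 5093106]
r8 m[φ4→X13] = [5293023, 2911110, 6307479]
r8 m[φ4→X6] = [14, 8, 18]
r8 m[φ5→X8] = [6, 9, 3]
r8 m[X8→φ0] = [132, 189, 57]
r8 m[X8→φ1] = [298164, 166806, 234162]
r8 m[X8→φ5] = [1093268, 389214, 1483026]
r8 m[X13→φ4] = [1, 1, 1]
r8 m[X6→φ2] = [14, 8, 18]
r8 m[X6→φ4] = [434643, 402012, 289473]
r8 m[X12→φ1] = [1, 1, 1]
r8 m[X11→φ0] = [1674, 2074, 5616]
r8 m[X11→φ2] = [14985, 33405, 24516]
r8 m[X11→φ3] = [309690, 239730, 424944]
r8 m[X4→φ3] = [1, 1, 1]
fixed point reached at round 8
b[X4] = ⊗ incoming = [5457312, 3961194, 5093106]

b[X4] = [5457312, 3961194, 5093106]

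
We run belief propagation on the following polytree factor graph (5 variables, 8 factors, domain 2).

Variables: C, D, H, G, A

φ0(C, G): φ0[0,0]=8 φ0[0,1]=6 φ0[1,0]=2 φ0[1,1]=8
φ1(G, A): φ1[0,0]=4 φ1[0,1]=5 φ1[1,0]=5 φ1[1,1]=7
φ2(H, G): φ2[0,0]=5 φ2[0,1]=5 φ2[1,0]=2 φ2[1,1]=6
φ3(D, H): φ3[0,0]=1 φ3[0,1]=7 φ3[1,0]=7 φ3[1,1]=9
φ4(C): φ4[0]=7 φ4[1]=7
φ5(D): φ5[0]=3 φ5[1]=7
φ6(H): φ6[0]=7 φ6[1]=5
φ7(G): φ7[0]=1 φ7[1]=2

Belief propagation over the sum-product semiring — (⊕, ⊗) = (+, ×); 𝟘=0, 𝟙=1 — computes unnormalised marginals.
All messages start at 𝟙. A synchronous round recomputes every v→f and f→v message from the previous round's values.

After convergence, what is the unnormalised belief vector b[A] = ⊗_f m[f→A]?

init: all messages = 𝟙 over 2 values
r1 m[φ0→C] = [14, 10]
r1 m[φ0→G] = [10, 14]
r1 m[φ1→G] = [9, 12]
r1 m[φ1→A] = [9, 12]
r1 m[φ2→H] = [10, 8]
r1 m[φ2→G] = [7, 11]
r1 m[φ3→D] = [8, 16]
r1 m[φ3→H] = [8, 16]
r1 m[φ4→C] = [7, 7]
r1 m[φ5→D] = [3, 7]
r1 m[φ6→H] = [7, 5]
r1 m[φ7→G] = [1, 2]
r1 m[C→φ0] = [1, 1]
r1 m[C→φ4] = [1, 1]
r1 m[D→φ3] = [1, 1]
r1 m[D→φ5] = [1, 1]
r1 m[H→φ2] = [1, 1]
r1 m[H→φ3] = [1, 1]
r1 m[H→φ6] = [1, 1]
r1 m[G→φ0] = [1, 1]
r1 m[G→φ1] = [1, 1]
r1 m[G→φ2] = [1, 1]
r1 m[G→φ7] = [1, 1]
r1 m[A→φ1] = [1, 1]
r2 m[φ0→C] = [14, 10]
r2 m[φ0→G] = [10, 14]
r2 m[φ1→G] = [9, 12]
r2 m[φ1→A] = [9, 12]
r2 m[φ2→H] = [10, 8]
r2 m[φ2→G] = [7, 11]
r2 m[φ3→D] = [8, 16]
r2 m[φ3→H] = [8, 16]
r2 m[φ4→C] = [7, 7]
r2 m[φ5→D] = [3, 7]
r2 m[φ6→H] = [7, 5]
r2 m[φ7→G] = [1, 2]
r2 m[C→φ0] = [7, 7]
r2 m[C→φ4] = [14, 10]
r2 m[D→φ3] = [3, 7]
r2 m[D→φ5] = [8, 16]
r2 m[H→φ2] = [56, 80]
r2 m[H→φ3] = [70, 40]
r2 m[H→φ6] = [80, 128]
r2 m[G→φ0] = [63, 264]
r2 m[G→φ1] = [70, 308]
r2 m[G→φ2] = [90, 336]
r2 m[G→φ7] = [630, 1848]
r2 m[A→φ1] = [1, 1]
r3 m[φ0→C] = [2088, 2238]
r3 m[φ0→G] = [70, 98]
r3 m[φ1→G] = [9, 12]
r3 m[φ1→A] = [1820, 2506]
r3 m[φ2→H] = [2130, 2196]
r3 m[φ2→G] = [440, 760]
r3 m[φ3→D] = [350, 850]
r3 m[φ3→H] = [52, 84]
r3 m[φ4→C] = [7, 7]
r3 m[φ5→D] = [3, 7]
r3 m[φ6→H] = [7, 5]
r3 m[φ7→G] = [1, 2]
r3 m[C→φ0] = [7, 7]
r3 m[C→φ4] = [14, 10]
r3 m[D→φ3] = [3, 7]
r3 m[D→φ5] = [8, 16]
r3 m[H→φ2] = [56, 80]
r3 m[H→φ3] = [70, 40]
r3 m[H→φ6] = [80, 128]
r3 m[G→φ0] = [63, 264]
r3 m[G→φ1] = [70, 308]
r3 m[G→φ2] = [90, 336]
r3 m[G→φ7] = [630, 1848]
r3 m[A→φ1] = [1, 1]
r4 m[φ0→C] = [2088, 2238]
r4 m[φ0→G] = [70, 98]
r4 m[φ1→G] = [9, 12]
r4 m[φ1→A] = [1820, 2506]
r4 m[φ2→H] = [2130, 2196]
r4 m[φ2→G] = [440, 760]
r4 m[φ3→D] = [350, 850]
r4 m[φ3→H] = [52, 84]
r4 m[φ4→C] = [7, 7]
r4 m[φ5→D] = [3, 7]
r4 m[φ6→H] = [7, 5]
r4 m[φ7→G] = [1, 2]
r4 m[C→φ0] = [7, 7]
r4 m[C→φ4] = [2088, 2238]
r4 m[D→φ3] = [3, 7]
r4 m[D→φ5] = [350, 850]
r4 m[H→φ2] = [364, 420]
r4 m[H→φ3] = [14910, 10980]
r4 m[H→φ6] = [110760, 184464]
r4 m[G→φ0] = [3960, 18240]
r4 m[G→φ1] = [30800, 148960]
r4 m[G→φ2] = [630, 2352]
r4 m[G→φ7] = [277200, 893760]
r4 m[A→φ1] = [1, 1]
r5 m[φ0→C] = [141120, 153840]
r5 m[φ0→G] = [70, 98]
r5 m[φ1→G] = [9, 12]
r5 m[φ1→A] = [868000, 1196720]
r5 m[φ2→H] = [14910, 15372]
r5 m[φ2→G] = [2660, 4340]
r5 m[φ3→D] = [91770, 203190]
r5 m[φ3→H] = [52, 84]
r5 m[φ4→C] = [7, 7]
r5 m[φ5→D] = [3, 7]
r5 m[φ6→H] = [7, 5]
r5 m[φ7→G] = [1, 2]
r5 m[C→φ0] = [7, 7]
r5 m[C→φ4] = [2088, 2238]
r5 m[D→φ3] = [3, 7]
r5 m[D→φ5] = [350, 850]
r5 m[H→φ2] = [364, 420]
r5 m[H→φ3] = [14910, 10980]
r5 m[H→φ6] = [110760, 184464]
r5 m[G→φ0] = [3960, 18240]
r5 m[G→φ1] = [30800, 148960]
r5 m[G→φ2] = [630, 2352]
r5 m[G→φ7] = [277200, 893760]
r5 m[A→φ1] = [1, 1]
r6 m[φ0→C] = [141120, 153840]
r6 m[φ0→G] = [70, 98]
r6 m[φ1→G] = [9, 12]
r6 m[φ1→A] = [868000, 1196720]
r6 m[φ2→H] = [14910, 15372]
r6 m[φ2→G] = [2660, 4340]
r6 m[φ3→D] = [91770, 203190]
r6 m[φ3→H] = [52, 84]
r6 m[φ4→C] = [7, 7]
r6 m[φ5→D] = [3, 7]
r6 m[φ6→H] = [7, 5]
r6 m[φ7→G] = [1, 2]
r6 m[C→φ0] = [7, 7]
r6 m[C→φ4] = [141120, 153840]
r6 m[D→φ3] = [3, 7]
r6 m[D→φ5] = [91770, 203190]
r6 m[H→φ2] = [364, 420]
r6 m[H→φ3] = [104370, 76860]
r6 m[H→φ6] = [775320, 1291248]
r6 m[G→φ0] = [23940, 104160]
r6 m[G→φ1] = [186200, 850640]
r6 m[G→φ2] = [630, 2352]
r6 m[G→φ7] = [1675800, 5103840]
r6 m[A→φ1] = [1, 1]
r7 m[φ0→C] = [816480, 881160]
r7 m[φ0→G] = [70, 98]
r7 m[φ1→G] = [9, 12]
r7 m[φ1→A] = [4998000, 6885480]
r7 m[φ2→H] = [14910, 15372]
r7 m[φ2→G] = [2660, 4340]
r7 m[φ3→D] = [642390, 1422330]
r7 m[φ3→H] = [52, 84]
r7 m[φ4→C] = [7, 7]
r7 m[φ5→D] = [3, 7]
r7 m[φ6→H] = [7, 5]
r7 m[φ7→G] = [1, 2]
r7 m[C→φ0] = [7, 7]
r7 m[C→φ4] = [141120, 153840]
r7 m[D→φ3] = [3, 7]
r7 m[D→φ5] = [91770, 203190]
r7 m[H→φ2] = [364, 420]
r7 m[H→φ3] = [104370, 76860]
r7 m[H→φ6] = [775320, 1291248]
r7 m[G→φ0] = [23940, 104160]
r7 m[G→φ1] = [186200, 850640]
r7 m[G→φ2] = [630, 2352]
r7 m[G→φ7] = [1675800, 5103840]
r7 m[A→φ1] = [1, 1]
r8 m[φ0→C] = [816480, 881160]
r8 m[φ0→G] = [70, 98]
r8 m[φ1→G] = [9, 12]
r8 m[φ1→A] = [4998000, 6885480]
r8 m[φ2→H] = [14910, 15372]
r8 m[φ2→G] = [2660, 4340]
r8 m[φ3→D] = [642390, 1422330]
r8 m[φ3→H] = [52, 84]
r8 m[φ4→C] = [7, 7]
r8 m[φ5→D] = [3, 7]
r8 m[φ6→H] = [7, 5]
r8 m[φ7→G] = [1, 2]
r8 m[C→φ0] = [7, 7]
r8 m[C→φ4] = [816480, 881160]
r8 m[D→φ3] = [3, 7]
r8 m[D→φ5] = [642390, 1422330]
r8 m[H→φ2] = [364, 420]
r8 m[H→φ3] = [104370, 76860]
r8 m[H→φ6] = [775320, 1291248]
r8 m[G→φ0] = [23940, 104160]
r8 m[G→φ1] = [186200, 850640]
r8 m[G→φ2] = [630, 2352]
r8 m[G→φ7] = [1675800, 5103840]
r8 m[A→φ1] = [1, 1]
r9 m[φ0→C] = [816480, 881160]
r9 m[φ0→G] = [70, 98]
r9 m[φ1→G] = [9, 12]
r9 m[φ1→A] = [4998000, 6885480]
r9 m[φ2→H] = [14910, 15372]
r9 m[φ2→G] = [2660, 4340]
r9 m[φ3→D] = [642390, 1422330]
r9 m[φ3→H] = [52, 84]
r9 m[φ4→C] = [7, 7]
r9 m[φ5→D] = [3, 7]
r9 m[φ6→H] = [7, 5]
r9 m[φ7→G] = [1, 2]
r9 m[C→φ0] = [7, 7]
r9 m[C→φ4] = [816480, 881160]
r9 m[D→φ3] = [3, 7]
r9 m[D→φ5] = [642390, 1422330]
r9 m[H→φ2] = [364, 420]
r9 m[H→φ3] = [104370, 76860]
r9 m[H→φ6] = [775320, 1291248]
r9 m[G→φ0] = [23940, 104160]
r9 m[G→φ1] = [186200, 850640]
r9 m[G→φ2] = [630, 2352]
r9 m[G→φ7] = [1675800, 5103840]
r9 m[A→φ1] = [1, 1]
fixed point reached at round 9
b[A] = ⊗ incoming = [4998000, 6885480]

b[A] = [4998000, 6885480]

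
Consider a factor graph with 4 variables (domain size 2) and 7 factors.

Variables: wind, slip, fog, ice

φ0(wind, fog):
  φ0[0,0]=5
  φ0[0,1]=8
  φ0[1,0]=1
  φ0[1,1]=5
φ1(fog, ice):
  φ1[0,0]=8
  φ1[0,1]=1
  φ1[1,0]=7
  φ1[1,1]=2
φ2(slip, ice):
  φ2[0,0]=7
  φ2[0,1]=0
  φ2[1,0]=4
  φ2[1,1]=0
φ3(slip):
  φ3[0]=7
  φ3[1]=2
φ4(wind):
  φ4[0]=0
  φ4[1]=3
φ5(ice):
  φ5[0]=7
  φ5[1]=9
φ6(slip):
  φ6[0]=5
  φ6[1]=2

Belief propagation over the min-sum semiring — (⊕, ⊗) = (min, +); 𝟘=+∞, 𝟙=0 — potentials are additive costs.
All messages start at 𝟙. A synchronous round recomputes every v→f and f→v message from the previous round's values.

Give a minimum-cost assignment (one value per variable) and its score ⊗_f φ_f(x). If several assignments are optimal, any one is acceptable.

init: all messages = 𝟙 over 2 values
r1 m[φ0→wind] = [5, 1]
r1 m[φ0→fog] = [1, 5]
r1 m[φ1→fog] = [1, 2]
r1 m[φ1→ice] = [7, 1]
r1 m[φ2→slip] = [0, 0]
r1 m[φ2→ice] = [4, 0]
r1 m[φ3→slip] = [7, 2]
r1 m[φ4→wind] = [0, 3]
r1 m[φ5→ice] = [7, 9]
r1 m[φ6→slip] = [5, 2]
r1 m[wind→φ0] = [0, 0]
r1 m[wind→φ4] = [0, 0]
r1 m[slip→φ2] = [0, 0]
r1 m[slip→φ3] = [0, 0]
r1 m[slip→φ6] = [0, 0]
r1 m[fog→φ0] = [0, 0]
r1 m[fog→φ1] = [0, 0]
r1 m[ice→φ1] = [0, 0]
r1 m[ice→φ2] = [0, 0]
r1 m[ice→φ5] = [0, 0]
r2 m[φ0→wind] = [5, 1]
r2 m[φ0→fog] = [1, 5]
r2 m[φ1→fog] = [1, 2]
r2 m[φ1→ice] = [7, 1]
r2 m[φ2→slip] = [0, 0]
r2 m[φ2→ice] = [4, 0]
r2 m[φ3→slip] = [7, 2]
r2 m[φ4→wind] = [0, 3]
r2 m[φ5→ice] = [7, 9]
r2 m[φ6→slip] = [5, 2]
r2 m[wind→φ0] = [0, 3]
r2 m[wind→φ4] = [5, 1]
r2 m[slip→φ2] = [12, 4]
r2 m[slip→φ3] = [5, 2]
r2 m[slip→φ6] = [7, 2]
r2 m[fog→φ0] = [1, 2]
r2 m[fog→φ1] = [1, 5]
r2 m[ice→φ1] = [11, 9]
r2 m[ice→φ2] = [14, 10]
r2 m[ice→φ5] = [11, 1]
r3 m[φ0→wind] = [6, 2]
r3 m[φ0→fog] = [4, 8]
r3 m[φ1→fog] = [10, 11]
r3 m[φ1→ice] = [9, 2]
r3 m[φ2→slip] = [10, 10]
r3 m[φ2→ice] = [8, 4]
r3 m[φ3→slip] = [7, 2]
r3 m[φ4→wind] = [0, 3]
r3 m[φ5→ice] = [7, 9]
r3 m[φ6→slip] = [5, 2]
r3 m[wind→φ0] = [0, 3]
r3 m[wind→φ4] = [5, 1]
r3 m[slip→φ2] = [12, 4]
r3 m[slip→φ3] = [5, 2]
r3 m[slip→φ6] = [7, 2]
r3 m[fog→φ0] = [1, 2]
r3 m[fog→φ1] = [1, 5]
r3 m[ice→φ1] = [11, 9]
r3 m[ice→φ2] = [14, 10]
r3 m[ice→φ5] = [11, 1]
r4 m[φ0→wind] = [6, 2]
r4 m[φ0→fog] = [4, 8]
r4 m[φ1→fog] = [10, 11]
r4 m[φ1→ice] = [9, 2]
r4 m[φ2→slip] = [10, 10]
r4 m[φ2→ice] = [8, 4]
r4 m[φ3→slip] = [7, 2]
r4 m[φ4→wind] = [0, 3]
r4 m[φ5→ice] = [7, 9]
r4 m[φ6→slip] = [5, 2]
r4 m[wind→φ0] = [0, 3]
r4 m[wind→φ4] = [6, 2]
r4 m[slip→φ2] = [12, 4]
r4 m[slip→φ3] = [15, 12]
r4 m[slip→φ6] = [17, 12]
r4 m[fog→φ0] = [10, 11]
r4 m[fog→φ1] = [4, 8]
r4 m[ice→φ1] = [15, 13]
r4 m[ice→φ2] = [16, 11]
r4 m[ice→φ5] = [17, 6]
r5 m[φ0→wind] = [15, 11]
r5 m[φ0→fog] = [4, 8]
r5 m[φ1→fog] = [14, 15]
r5 m[φ1→ice] = [12, 5]
r5 m[φ2→slip] = [11, 11]
r5 m[φ2→ice] = [8, 4]
r5 m[φ3→slip] = [7, 2]
r5 m[φ4→wind] = [0, 3]
r5 m[φ5→ice] = [7, 9]
r5 m[φ6→slip] = [5, 2]
r5 m[wind→φ0] = [0, 3]
r5 m[wind→φ4] = [6, 2]
r5 m[slip→φ2] = [12, 4]
r5 m[slip→φ3] = [15, 12]
r5 m[slip→φ6] = [17, 12]
r5 m[fog→φ0] = [10, 11]
r5 m[fog→φ1] = [4, 8]
r5 m[ice→φ1] = [15, 13]
r5 m[ice→φ2] = [16, 11]
r5 m[ice→φ5] = [17, 6]
r6 m[φ0→wind] = [15, 11]
r6 m[φ0→fog] = [4, 8]
r6 m[φ1→fog] = [14, 15]
r6 m[φ1→ice] = [12, 5]
r6 m[φ2→slip] = [11, 11]
r6 m[φ2→ice] = [8, 4]
r6 m[φ3→slip] = [7, 2]
r6 m[φ4→wind] = [0, 3]
r6 m[φ5→ice] = [7, 9]
r6 m[φ6→slip] = [5, 2]
r6 m[wind→φ0] = [0, 3]
r6 m[wind→φ4] = [15, 11]
r6 m[slip→φ2] = [12, 4]
r6 m[slip→φ3] = [16, 13]
r6 m[slip→φ6] = [18, 13]
r6 m[fog→φ0] = [14, 15]
r6 m[fog→φ1] = [4, 8]
r6 m[ice→φ1] = [15, 13]
r6 m[ice→φ2] = [19, 14]
r6 m[ice→φ5] = [20, 9]
r7 m[φ0→wind] = [19, 15]
r7 m[φ0→fog] = [4, 8]
r7 m[φ1→fog] = [14, 15]
r7 m[φ1→ice] = [12, 5]
r7 m[φ2→slip] = [14, 14]
r7 m[φ2→ice] = [8, 4]
r7 m[φ3→slip] = [7, 2]
r7 m[φ4→wind] = [0, 3]
r7 m[φ5→ice] = [7, 9]
r7 m[φ6→slip] = [5, 2]
r7 m[wind→φ0] = [0, 3]
r7 m[wind→φ4] = [15, 11]
r7 m[slip→φ2] = [12, 4]
r7 m[slip→φ3] = [16, 13]
r7 m[slip→φ6] = [18, 13]
r7 m[fog→φ0] = [14, 15]
r7 m[fog→φ1] = [4, 8]
r7 m[ice→φ1] = [15, 13]
r7 m[ice→φ2] = [19, 14]
r7 m[ice→φ5] = [20, 9]
r8 m[φ0→wind] = [19, 15]
r8 m[φ0→fog] = [4, 8]
r8 m[φ1→fog] = [14, 15]
r8 m[φ1→ice] = [12, 5]
r8 m[φ2→slip] = [14, 14]
r8 m[φ2→ice] = [8, 4]
r8 m[φ3→slip] = [7, 2]
r8 m[φ4→wind] = [0, 3]
r8 m[φ5→ice] = [7, 9]
r8 m[φ6→slip] = [5, 2]
r8 m[wind→φ0] = [0, 3]
r8 m[wind→φ4] = [19, 15]
r8 m[slip→φ2] = [12, 4]
r8 m[slip→φ3] = [19, 16]
r8 m[slip→φ6] = [21, 16]
r8 m[fog→φ0] = [14, 15]
r8 m[fog→φ1] = [4, 8]
r8 m[ice→φ1] = [15, 13]
r8 m[ice→φ2] = [19, 14]
r8 m[ice→φ5] = [20, 9]
r9 m[φ0→wind] = [19, 15]
r9 m[φ0→fog] = [4, 8]
r9 m[φ1→fog] = [14, 15]
r9 m[φ1→ice] = [12, 5]
r9 m[φ2→slip] = [14, 14]
r9 m[φ2→ice] = [8, 4]
r9 m[φ3→slip] = [7, 2]
r9 m[φ4→wind] = [0, 3]
r9 m[φ5→ice] = [7, 9]
r9 m[φ6→slip] = [5, 2]
r9 m[wind→φ0] = [0, 3]
r9 m[wind→φ4] = [19, 15]
r9 m[slip→φ2] = [12, 4]
r9 m[slip→φ3] = [19, 16]
r9 m[slip→φ6] = [21, 16]
r9 m[fog→φ0] = [14, 15]
r9 m[fog→φ1] = [4, 8]
r9 m[ice→φ1] = [15, 13]
r9 m[ice→φ2] = [19, 14]
r9 m[ice→φ5] = [20, 9]
fixed point reached at round 9
traceback from wind: (wind=1, slip=1, fog=0, ice=1), score=18

assignment: (wind=1, slip=1, fog=0, ice=1); score = 18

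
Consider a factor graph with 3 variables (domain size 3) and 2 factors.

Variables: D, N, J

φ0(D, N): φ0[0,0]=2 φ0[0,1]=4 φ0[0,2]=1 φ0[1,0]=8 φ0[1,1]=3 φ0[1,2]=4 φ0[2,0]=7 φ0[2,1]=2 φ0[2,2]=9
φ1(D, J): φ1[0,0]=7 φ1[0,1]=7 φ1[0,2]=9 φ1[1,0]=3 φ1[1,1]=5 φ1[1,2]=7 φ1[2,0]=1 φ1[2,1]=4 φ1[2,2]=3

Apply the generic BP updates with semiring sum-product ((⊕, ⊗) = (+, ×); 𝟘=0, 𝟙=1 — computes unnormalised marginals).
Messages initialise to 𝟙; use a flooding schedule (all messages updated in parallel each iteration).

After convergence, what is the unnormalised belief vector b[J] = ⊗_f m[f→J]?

b[J] = [112, 196, 222]

init: all messages = 𝟙 over 3 values
r1 m[φ0→D] = [7, 15, 18]
r1 m[φ0→N] = [17, 9, 14]
r1 m[φ1→D] = [23, 15, 8]
r1 m[φ1→J] = [11, 16, 19]
r1 m[D→φ0] = [1, 1, 1]
r1 m[D→φ1] = [1, 1, 1]
r1 m[N→φ0] = [1, 1, 1]
r1 m[J→φ1] = [1, 1, 1]
r2 m[φ0→D] = [7, 15, 18]
r2 m[φ0→N] = [17, 9, 14]
r2 m[φ1→D] = [23, 15, 8]
r2 m[φ1→J] = [11, 16, 19]
r2 m[D→φ0] = [23, 15, 8]
r2 m[D→φ1] = [7, 15, 18]
r2 m[N→φ0] = [1, 1, 1]
r2 m[J→φ1] = [1, 1, 1]
r3 m[φ0→D] = [7, 15, 18]
r3 m[φ0→N] = [222, 153, 155]
r3 m[φ1→D] = [23, 15, 8]
r3 m[φ1→J] = [112, 196, 222]
r3 m[D→φ0] = [23, 15, 8]
r3 m[D→φ1] = [7, 15, 18]
r3 m[N→φ0] = [1, 1, 1]
r3 m[J→φ1] = [1, 1, 1]
r4 m[φ0→D] = [7, 15, 18]
r4 m[φ0→N] = [222, 153, 155]
r4 m[φ1→D] = [23, 15, 8]
r4 m[φ1→J] = [112, 196, 222]
r4 m[D→φ0] = [23, 15, 8]
r4 m[D→φ1] = [7, 15, 18]
r4 m[N→φ0] = [1, 1, 1]
r4 m[J→φ1] = [1, 1, 1]
fixed point reached at round 4
b[J] = ⊗ incoming = [112, 196, 222]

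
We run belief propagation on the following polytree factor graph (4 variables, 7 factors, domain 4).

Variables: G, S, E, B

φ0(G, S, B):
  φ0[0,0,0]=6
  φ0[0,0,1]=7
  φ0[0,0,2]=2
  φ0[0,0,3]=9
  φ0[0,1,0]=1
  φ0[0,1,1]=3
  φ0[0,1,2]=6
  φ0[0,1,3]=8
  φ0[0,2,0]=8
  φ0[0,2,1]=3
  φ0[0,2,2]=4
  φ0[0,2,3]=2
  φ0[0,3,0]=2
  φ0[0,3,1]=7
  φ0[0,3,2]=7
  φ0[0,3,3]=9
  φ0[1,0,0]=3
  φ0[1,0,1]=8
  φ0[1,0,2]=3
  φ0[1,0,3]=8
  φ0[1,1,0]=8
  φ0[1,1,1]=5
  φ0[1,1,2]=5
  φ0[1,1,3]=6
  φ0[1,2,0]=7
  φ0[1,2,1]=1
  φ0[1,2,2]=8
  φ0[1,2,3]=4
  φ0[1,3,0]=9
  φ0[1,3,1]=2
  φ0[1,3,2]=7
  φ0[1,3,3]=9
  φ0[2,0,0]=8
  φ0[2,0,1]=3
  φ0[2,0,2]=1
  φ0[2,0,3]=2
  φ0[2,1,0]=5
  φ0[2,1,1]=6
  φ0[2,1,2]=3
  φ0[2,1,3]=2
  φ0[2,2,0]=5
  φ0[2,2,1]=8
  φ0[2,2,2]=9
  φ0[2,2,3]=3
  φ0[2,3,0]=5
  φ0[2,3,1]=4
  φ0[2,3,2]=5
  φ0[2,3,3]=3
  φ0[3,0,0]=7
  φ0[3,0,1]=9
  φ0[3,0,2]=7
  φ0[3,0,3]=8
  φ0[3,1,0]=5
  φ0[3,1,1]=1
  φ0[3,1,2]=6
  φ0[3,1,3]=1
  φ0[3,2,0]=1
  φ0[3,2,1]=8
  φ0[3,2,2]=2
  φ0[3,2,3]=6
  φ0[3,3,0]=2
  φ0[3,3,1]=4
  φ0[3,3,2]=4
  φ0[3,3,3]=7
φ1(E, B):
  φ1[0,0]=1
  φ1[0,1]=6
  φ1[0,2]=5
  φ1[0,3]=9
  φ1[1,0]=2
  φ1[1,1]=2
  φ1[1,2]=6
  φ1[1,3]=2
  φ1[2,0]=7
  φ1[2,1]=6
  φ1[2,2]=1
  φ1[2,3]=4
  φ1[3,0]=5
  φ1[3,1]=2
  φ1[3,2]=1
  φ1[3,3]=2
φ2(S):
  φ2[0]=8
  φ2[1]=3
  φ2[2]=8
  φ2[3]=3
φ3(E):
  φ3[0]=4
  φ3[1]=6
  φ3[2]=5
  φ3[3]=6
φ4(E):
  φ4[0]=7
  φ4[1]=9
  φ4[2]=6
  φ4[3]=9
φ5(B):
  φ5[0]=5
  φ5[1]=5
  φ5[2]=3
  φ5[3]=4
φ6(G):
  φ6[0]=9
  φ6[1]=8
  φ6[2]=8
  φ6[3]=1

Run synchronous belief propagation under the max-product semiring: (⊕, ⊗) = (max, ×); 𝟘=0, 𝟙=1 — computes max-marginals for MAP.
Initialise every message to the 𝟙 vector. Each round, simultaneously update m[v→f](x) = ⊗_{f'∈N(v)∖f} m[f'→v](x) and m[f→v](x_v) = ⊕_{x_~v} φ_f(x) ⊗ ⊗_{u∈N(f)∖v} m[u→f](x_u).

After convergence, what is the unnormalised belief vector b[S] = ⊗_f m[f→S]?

init: all messages = 𝟙 over 4 values
r1 m[φ0→G] = [9, 9, 9, 9]
r1 m[φ0→S] = [9, 8, 9, 9]
r1 m[φ0→B] = [9, 9, 9, 9]
r1 m[φ1→E] = [9, 6, 7, 5]
r1 m[φ1→B] = [7, 6, 6, 9]
r1 m[φ2→S] = [8, 3, 8, 3]
r1 m[φ3→E] = [4, 6, 5, 6]
r1 m[φ4→E] = [7, 9, 6, 9]
r1 m[φ5→B] = [5, 5, 3, 4]
r1 m[φ6→G] = [9, 8, 8, 1]
r1 m[G→φ0] = [1, 1, 1, 1]
r1 m[G→φ6] = [1, 1, 1, 1]
r1 m[S→φ0] = [1, 1, 1, 1]
r1 m[S→φ2] = [1, 1, 1, 1]
r1 m[E→φ1] = [1, 1, 1, 1]
r1 m[E→φ3] = [1, 1, 1, 1]
r1 m[E→φ4] = [1, 1, 1, 1]
r1 m[B→φ0] = [1, 1, 1, 1]
r1 m[B→φ1] = [1, 1, 1, 1]
r1 m[B→φ5] = [1, 1, 1, 1]
r2 m[φ0→G] = [9, 9, 9, 9]
r2 m[φ0→S] = [9, 8, 9, 9]
r2 m[φ0→B] = [9, 9, 9, 9]
r2 m[φ1→E] = [9, 6, 7, 5]
r2 m[φ1→B] = [7, 6, 6, 9]
r2 m[φ2→S] = [8, 3, 8, 3]
r2 m[φ3→E] = [4, 6, 5, 6]
r2 m[φ4→E] = [7, 9, 6, 9]
r2 m[φ5→B] = [5, 5, 3, 4]
r2 m[φ6→G] = [9, 8, 8, 1]
r2 m[G→φ0] = [9, 8, 8, 1]
r2 m[G→φ6] = [9, 9, 9, 9]
r2 m[S→φ0] = [8, 3, 8, 3]
r2 m[S→φ2] = [9, 8, 9, 9]
r2 m[E→φ1] = [28, 54, 30, 54]
r2 m[E→φ3] = [63, 54, 42, 45]
r2 m[E→φ4] = [36, 36, 35, 30]
r2 m[B→φ0] = [35, 30, 18, 36]
r2 m[B→φ1] = [45, 45, 27, 36]
r2 m[B→φ5] = [63, 54, 54, 81]
r3 m[φ0→G] = [2592, 2304, 2240, 2304]
r3 m[φ0→S] = [2916, 2592, 2520, 2916]
r3 m[φ0→B] = [576, 512, 576, 648]
r3 m[φ1→E] = [324, 162, 315, 225]
r3 m[φ1→B] = [270, 180, 324, 252]
r3 m[φ2→S] = [8, 3, 8, 3]
r3 m[φ3→E] = [4, 6, 5, 6]
r3 m[φ4→E] = [7, 9, 6, 9]
r3 m[φ5→B] = [5, 5, 3, 4]
r3 m[φ6→G] = [9, 8, 8, 1]
r3 m[G→φ0] = [9, 8, 8, 1]
r3 m[G→φ6] = [9, 9, 9, 9]
r3 m[S→φ0] = [8, 3, 8, 3]
r3 m[S→φ2] = [9, 8, 9, 9]
r3 m[E→φ1] = [28, 54, 30, 54]
r3 m[E→φ3] = [63, 54, 42, 45]
r3 m[E→φ4] = [36, 36, 35, 30]
r3 m[B→φ0] = [35, 30, 18, 36]
r3 m[B→φ1] = [45, 45, 27, 36]
r3 m[B→φ5] = [63, 54, 54, 81]
r4 m[φ0→G] = [2592, 2304, 2240, 2304]
r4 m[φ0→S] = [2916, 2592, 2520, 2916]
r4 m[φ0→B] = [576, 512, 576, 648]
r4 m[φ1→E] = [324, 162, 315, 225]
r4 m[φ1→B] = [270, 180, 324, 252]
r4 m[φ2→S] = [8, 3, 8, 3]
r4 m[φ3→E] = [4, 6, 5, 6]
r4 m[φ4→E] = [7, 9, 6, 9]
r4 m[φ5→B] = [5, 5, 3, 4]
r4 m[φ6→G] = [9, 8, 8, 1]
r4 m[G→φ0] = [9, 8, 8, 1]
r4 m[G→φ6] = [2592, 2304, 2240, 2304]
r4 m[S→φ0] = [8, 3, 8, 3]
r4 m[S→φ2] = [2916, 2592, 2520, 2916]
r4 m[E→φ1] = [28, 54, 30, 54]
r4 m[E→φ3] = [2268, 1458, 1890, 2025]
r4 m[E→φ4] = [1296, 972, 1575, 1350]
r4 m[B→φ0] = [1350, 900, 972, 1008]
r4 m[B→φ1] = [2880, 2560, 1728, 2592]
r4 m[B→φ5] = [155520, 92160, 186624, 163296]
r5 m[φ0→G] = [86400, 75600, 86400, 75600]
r5 m[φ0→S] = [86400, 86400, 97200, 97200]
r5 m[φ0→B] = [576, 512, 576, 648]
r5 m[φ1→E] = [23328, 10368, 20160, 14400]
r5 m[φ1→B] = [270, 180, 324, 252]
r5 m[φ2→S] = [8, 3, 8, 3]
r5 m[φ3→E] = [4, 6, 5, 6]
r5 m[φ4→E] = [7, 9, 6, 9]
r5 m[φ5→B] = [5, 5, 3, 4]
r5 m[φ6→G] = [9, 8, 8, 1]
r5 m[G→φ0] = [9, 8, 8, 1]
r5 m[G→φ6] = [2592, 2304, 2240, 2304]
r5 m[S→φ0] = [8, 3, 8, 3]
r5 m[S→φ2] = [2916, 2592, 2520, 2916]
r5 m[E→φ1] = [28, 54, 30, 54]
r5 m[E→φ3] = [2268, 1458, 1890, 2025]
r5 m[E→φ4] = [1296, 972, 1575, 1350]
r5 m[B→φ0] = [1350, 900, 972, 1008]
r5 m[B→φ1] = [2880, 2560, 1728, 2592]
r5 m[B→φ5] = [155520, 92160, 186624, 163296]
r6 m[φ0→G] = [86400, 75600, 86400, 75600]
r6 m[φ0→S] = [86400, 86400, 97200, 97200]
r6 m[φ0→B] = [576, 512, 576, 648]
r6 m[φ1→E] = [23328, 10368, 20160, 14400]
r6 m[φ1→B] = [270, 180, 324, 252]
r6 m[φ2→S] = [8, 3, 8, 3]
r6 m[φ3→E] = [4, 6, 5, 6]
r6 m[φ4→E] = [7, 9, 6, 9]
r6 m[φ5→B] = [5, 5, 3, 4]
r6 m[φ6→G] = [9, 8, 8, 1]
r6 m[G→φ0] = [9, 8, 8, 1]
r6 m[G→φ6] = [86400, 75600, 86400, 75600]
r6 m[S→φ0] = [8, 3, 8, 3]
r6 m[S→φ2] = [86400, 86400, 97200, 97200]
r6 m[E→φ1] = [28, 54, 30, 54]
r6 m[E→φ3] = [163296, 93312, 120960, 129600]
r6 m[E→φ4] = [93312, 62208, 100800, 86400]
r6 m[B→φ0] = [1350, 900, 972, 1008]
r6 m[B→φ1] = [2880, 2560, 1728, 2592]
r6 m[B→φ5] = [155520, 92160, 186624, 163296]
r7 m[φ0→G] = [86400, 75600, 86400, 75600]
r7 m[φ0→S] = [86400, 86400, 97200, 97200]
r7 m[φ0→B] = [576, 512, 576, 648]
r7 m[φ1→E] = [23328, 10368, 20160, 14400]
r7 m[φ1→B] = [270, 180, 324, 252]
r7 m[φ2→S] = [8, 3, 8, 3]
r7 m[φ3→E] = [4, 6, 5, 6]
r7 m[φ4→E] = [7, 9, 6, 9]
r7 m[φ5→B] = [5, 5, 3, 4]
r7 m[φ6→G] = [9, 8, 8, 1]
r7 m[G→φ0] = [9, 8, 8, 1]
r7 m[G→φ6] = [86400, 75600, 86400, 75600]
r7 m[S→φ0] = [8, 3, 8, 3]
r7 m[S→φ2] = [86400, 86400, 97200, 97200]
r7 m[E→φ1] = [28, 54, 30, 54]
r7 m[E→φ3] = [163296, 93312, 120960, 129600]
r7 m[E→φ4] = [93312, 62208, 100800, 86400]
r7 m[B→φ0] = [1350, 900, 972, 1008]
r7 m[B→φ1] = [2880, 2560, 1728, 2592]
r7 m[B→φ5] = [155520, 92160, 186624, 163296]
fixed point reached at round 7
b[S] = ⊗ incoming = [691200, 259200, 777600, 291600]

b[S] = [691200, 259200, 777600, 291600]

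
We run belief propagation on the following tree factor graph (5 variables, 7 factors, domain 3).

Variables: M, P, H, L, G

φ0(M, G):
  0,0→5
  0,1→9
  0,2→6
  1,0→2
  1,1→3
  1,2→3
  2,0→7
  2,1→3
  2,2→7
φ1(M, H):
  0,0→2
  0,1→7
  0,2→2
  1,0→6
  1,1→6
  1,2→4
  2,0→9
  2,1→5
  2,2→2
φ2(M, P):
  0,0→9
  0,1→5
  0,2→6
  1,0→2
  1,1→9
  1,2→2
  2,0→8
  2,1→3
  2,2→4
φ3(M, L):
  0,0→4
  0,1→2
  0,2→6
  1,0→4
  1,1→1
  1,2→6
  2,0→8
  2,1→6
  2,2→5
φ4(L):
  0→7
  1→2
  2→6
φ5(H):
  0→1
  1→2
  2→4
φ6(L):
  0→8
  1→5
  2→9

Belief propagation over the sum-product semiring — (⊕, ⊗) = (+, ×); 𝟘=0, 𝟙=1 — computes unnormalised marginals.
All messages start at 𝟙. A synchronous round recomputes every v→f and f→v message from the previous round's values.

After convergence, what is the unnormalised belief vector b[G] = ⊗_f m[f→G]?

b[G] = [4062102, 4138938, 4581378]

init: all messages = 𝟙 over 3 values
r1 m[φ0→M] = [20, 8, 17]
r1 m[φ0→G] = [14, 15, 16]
r1 m[φ1→M] = [11, 16, 16]
r1 m[φ1→H] = [17, 18, 8]
r1 m[φ2→M] = [20, 13, 15]
r1 m[φ2→P] = [19, 17, 12]
r1 m[φ3→M] = [12, 11, 19]
r1 m[φ3→L] = [16, 9, 17]
r1 m[φ4→L] = [7, 2, 6]
r1 m[φ5→H] = [1, 2, 4]
r1 m[φ6→L] = [8, 5, 9]
r1 m[M→φ0] = [1, 1, 1]
r1 m[M→φ1] = [1, 1, 1]
r1 m[M→φ2] = [1, 1, 1]
r1 m[M→φ3] = [1, 1, 1]
r1 m[P→φ2] = [1, 1, 1]
r1 m[H→φ1] = [1, 1, 1]
r1 m[H→φ5] = [1, 1, 1]
r1 m[L→φ3] = [1, 1, 1]
r1 m[L→φ4] = [1, 1, 1]
r1 m[L→φ6] = [1, 1, 1]
r1 m[G→φ0] = [1, 1, 1]
r2 m[φ0→M] = [20, 8, 17]
r2 m[φ0→G] = [14, 15, 16]
r2 m[φ1→M] = [11, 16, 16]
r2 m[φ1→H] = [17, 18, 8]
r2 m[φ2→M] = [20, 13, 15]
r2 m[φ2→P] = [19, 17, 12]
r2 m[φ3→M] = [12, 11, 19]
r2 m[φ3→L] = [16, 9, 17]
r2 m[φ4→L] = [7, 2, 6]
r2 m[φ5→H] = [1, 2, 4]
r2 m[φ6→L] = [8, 5, 9]
r2 m[M→φ0] = [2640, 2288, 4560]
r2 m[M→φ1] = [4800, 1144, 4845]
r2 m[M→φ2] = [2640, 1408, 5168]
r2 m[M→φ3] = [4400, 1664, 4080]
r2 m[P→φ2] = [1, 1, 1]
r2 m[H→φ1] = [1, 2, 4]
r2 m[H→φ5] = [17, 18, 8]
r2 m[L→φ3] = [56, 10, 54]
r2 m[L→φ4] = [128, 45, 153]
r2 m[L→φ6] = [112, 18, 102]
r2 m[G→φ0] = [1, 1, 1]
r3 m[φ0→M] = [20, 8, 17]
r3 m[φ0→G] = [49696, 44304, 54624]
r3 m[φ1→M] = [24, 34, 27]
r3 m[φ1→H] = [60069, 64689, 23866]
r3 m[φ2→M] = [20, 13, 15]
r3 m[φ2→P] = [67920, 41376, 39328]
r3 m[φ3→M] = [568, 558, 778]
r3 m[φ3→L] = [56896, 34944, 56784]
r3 m[φ4→L] = [7, 2, 6]
r3 m[φ5→H] = [1, 2, 4]
r3 m[φ6→L] = [8, 5, 9]
r3 m[M→φ0] = [2640, 2288, 4560]
r3 m[M→φ1] = [4800, 1144, 4845]
r3 m[M→φ2] = [2640, 1408, 5168]
r3 m[M→φ3] = [4400, 1664, 4080]
r3 m[P→φ2] = [1, 1, 1]
r3 m[H→φ1] = [1, 2, 4]
r3 m[H→φ5] = [17, 18, 8]
r3 m[L→φ3] = [56, 10, 54]
r3 m[L→φ4] = [128, 45, 153]
r3 m[L→φ6] = [112, 18, 102]
r3 m[G→φ0] = [1, 1, 1]
r4 m[φ0→M] = [20, 8, 17]
r4 m[φ0→G] = [49696, 44304, 54624]
r4 m[φ1→M] = [24, 34, 27]
r4 m[φ1→H] = [60069, 64689, 23866]
r4 m[φ2→M] = [20, 13, 15]
r4 m[φ2→P] = [67920, 41376, 39328]
r4 m[φ3→M] = [568, 558, 778]
r4 m[φ3→L] = [56896, 34944, 56784]
r4 m[φ4→L] = [7, 2, 6]
r4 m[φ5→H] = [1, 2, 4]
r4 m[φ6→L] = [8, 5, 9]
r4 m[M→φ0] = [272640, 246636, 315090]
r4 m[M→φ1] = [227200, 58032, 198390]
r4 m[M→φ2] = [272640, 151776, 357102]
r4 m[M→φ3] = [9600, 3536, 6885]
r4 m[P→φ2] = [1, 1, 1]
r4 m[H→φ1] = [1, 2, 4]
r4 m[H→φ5] = [60069, 64689, 23866]
r4 m[L→φ3] = [56, 10, 54]
r4 m[L→φ4] = [455168, 174720, 511056]
r4 m[L→φ6] = [398272, 69888, 340704]
r4 m[G→φ0] = [1, 1, 1]
r5 m[φ0→M] = [20, 8, 17]
r5 m[φ0→G] = [4062102, 4138938, 4581378]
r5 m[φ1→M] = [24, 34, 27]
r5 m[φ1→H] = [2588102, 2930542, 1083308]
r5 m[φ2→M] = [20, 13, 15]
r5 m[φ2→P] = [5614128, 3800490, 3367800]
r5 m[φ3→M] = [568, 558, 778]
r5 m[φ3→L] = [107624, 64046, 113241]
r5 m[φ4→L] = [7, 2, 6]
r5 m[φ5→H] = [1, 2, 4]
r5 m[φ6→L] = [8, 5, 9]
r5 m[M→φ0] = [272640, 246636, 315090]
r5 m[M→φ1] = [227200, 58032, 198390]
r5 m[M→φ2] = [272640, 151776, 357102]
r5 m[M→φ3] = [9600, 3536, 6885]
r5 m[P→φ2] = [1, 1, 1]
r5 m[H→φ1] = [1, 2, 4]
r5 m[H→φ5] = [60069, 64689, 23866]
r5 m[L→φ3] = [56, 10, 54]
r5 m[L→φ4] = [455168, 174720, 511056]
r5 m[L→φ6] = [398272, 69888, 340704]
r5 m[G→φ0] = [1, 1, 1]
r6 m[φ0→M] = [20, 8, 17]
r6 m[φ0→G] = [4062102, 4138938, 4581378]
r6 m[φ1→M] = [24, 34, 27]
r6 m[φ1→H] = [2588102, 2930542, 1083308]
r6 m[φ2→M] = [20, 13, 15]
r6 m[φ2→P] = [5614128, 3800490, 3367800]
r6 m[φ3→M] = [568, 558, 778]
r6 m[φ3→L] = [107624, 64046, 113241]
r6 m[φ4→L] = [7, 2, 6]
r6 m[φ5→H] = [1, 2, 4]
r6 m[φ6→L] = [8, 5, 9]
r6 m[M→φ0] = [272640, 246636, 315090]
r6 m[M→φ1] = [227200, 58032, 198390]
r6 m[M→φ2] = [272640, 151776, 357102]
r6 m[M→φ3] = [9600, 3536, 6885]
r6 m[P→φ2] = [1, 1, 1]
r6 m[H→φ1] = [1, 2, 4]
r6 m[H→φ5] = [2588102, 2930542, 1083308]
r6 m[L→φ3] = [56, 10, 54]
r6 m[L→φ4] = [860992, 320230, 1019169]
r6 m[L→φ6] = [753368, 128092, 679446]
r6 m[G→φ0] = [1, 1, 1]
r7 m[φ0→M] = [20, 8, 17]
r7 m[φ0→G] = [4062102, 4138938, 4581378]
r7 m[φ1→M] = [24, 34, 27]
r7 m[φ1→H] = [2588102, 2930542, 1083308]
r7 m[φ2→M] = [20, 13, 15]
r7 m[φ2→P] = [5614128, 3800490, 3367800]
r7 m[φ3→M] = [568, 558, 778]
r7 m[φ3→L] = [107624, 64046, 113241]
r7 m[φ4→L] = [7, 2, 6]
r7 m[φ5→H] = [1, 2, 4]
r7 m[φ6→L] = [8, 5, 9]
r7 m[M→φ0] = [272640, 246636, 315090]
r7 m[M→φ1] = [227200, 58032, 198390]
r7 m[M→φ2] = [272640, 151776, 357102]
r7 m[M→φ3] = [9600, 3536, 6885]
r7 m[P→φ2] = [1, 1, 1]
r7 m[H→φ1] = [1, 2, 4]
r7 m[H→φ5] = [2588102, 2930542, 1083308]
r7 m[L→φ3] = [56, 10, 54]
r7 m[L→φ4] = [860992, 320230, 1019169]
r7 m[L→φ6] = [753368, 128092, 679446]
r7 m[G→φ0] = [1, 1, 1]
fixed point reached at round 7
b[G] = ⊗ incoming = [4062102, 4138938, 4581378]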